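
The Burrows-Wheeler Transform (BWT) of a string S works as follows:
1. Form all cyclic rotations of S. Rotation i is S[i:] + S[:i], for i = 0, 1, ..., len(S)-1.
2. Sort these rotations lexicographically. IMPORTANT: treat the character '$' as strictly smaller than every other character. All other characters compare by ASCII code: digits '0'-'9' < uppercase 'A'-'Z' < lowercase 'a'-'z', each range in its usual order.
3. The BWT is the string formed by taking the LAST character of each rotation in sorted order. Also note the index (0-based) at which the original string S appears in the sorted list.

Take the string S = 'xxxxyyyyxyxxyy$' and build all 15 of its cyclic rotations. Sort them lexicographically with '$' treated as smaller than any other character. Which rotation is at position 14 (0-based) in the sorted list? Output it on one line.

Answer: yyyyxyxxyy$xxxx

Derivation:
All 15 rotations (rotation i = S[i:]+S[:i]):
  rot[0] = xxxxyyyyxyxxyy$
  rot[1] = xxxyyyyxyxxyy$x
  rot[2] = xxyyyyxyxxyy$xx
  rot[3] = xyyyyxyxxyy$xxx
  rot[4] = yyyyxyxxyy$xxxx
  rot[5] = yyyxyxxyy$xxxxy
  rot[6] = yyxyxxyy$xxxxyy
  rot[7] = yxyxxyy$xxxxyyy
  rot[8] = xyxxyy$xxxxyyyy
  rot[9] = yxxyy$xxxxyyyyx
  rot[10] = xxyy$xxxxyyyyxy
  rot[11] = xyy$xxxxyyyyxyx
  rot[12] = yy$xxxxyyyyxyxx
  rot[13] = y$xxxxyyyyxyxxy
  rot[14] = $xxxxyyyyxyxxyy
Sorted (with $ < everything):
  sorted[0] = $xxxxyyyyxyxxyy
  sorted[1] = xxxxyyyyxyxxyy$
  sorted[2] = xxxyyyyxyxxyy$x
  sorted[3] = xxyy$xxxxyyyyxy
  sorted[4] = xxyyyyxyxxyy$xx
  sorted[5] = xyxxyy$xxxxyyyy
  sorted[6] = xyy$xxxxyyyyxyx
  sorted[7] = xyyyyxyxxyy$xxx
  sorted[8] = y$xxxxyyyyxyxxy
  sorted[9] = yxxyy$xxxxyyyyx
  sorted[10] = yxyxxyy$xxxxyyy
  sorted[11] = yy$xxxxyyyyxyxx
  sorted[12] = yyxyxxyy$xxxxyy
  sorted[13] = yyyxyxxyy$xxxxy
  sorted[14] = yyyyxyxxyy$xxxx
sorted[14] = yyyyxyxxyy$xxxx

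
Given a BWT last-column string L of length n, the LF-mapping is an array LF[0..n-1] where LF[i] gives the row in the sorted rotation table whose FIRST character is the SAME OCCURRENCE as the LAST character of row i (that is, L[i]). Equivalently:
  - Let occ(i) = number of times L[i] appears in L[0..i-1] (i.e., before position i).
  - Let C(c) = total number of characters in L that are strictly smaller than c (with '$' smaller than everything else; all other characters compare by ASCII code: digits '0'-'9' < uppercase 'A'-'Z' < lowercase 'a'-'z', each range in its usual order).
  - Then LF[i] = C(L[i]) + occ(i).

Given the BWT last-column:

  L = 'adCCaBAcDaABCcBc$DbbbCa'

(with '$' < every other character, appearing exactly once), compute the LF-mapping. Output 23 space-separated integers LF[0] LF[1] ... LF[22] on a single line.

Answer: 12 22 6 7 13 3 1 19 10 14 2 4 8 20 5 21 0 11 16 17 18 9 15

Derivation:
Char counts: '$':1, 'A':2, 'B':3, 'C':4, 'D':2, 'a':4, 'b':3, 'c':3, 'd':1
C (first-col start): C('$')=0, C('A')=1, C('B')=3, C('C')=6, C('D')=10, C('a')=12, C('b')=16, C('c')=19, C('d')=22
L[0]='a': occ=0, LF[0]=C('a')+0=12+0=12
L[1]='d': occ=0, LF[1]=C('d')+0=22+0=22
L[2]='C': occ=0, LF[2]=C('C')+0=6+0=6
L[3]='C': occ=1, LF[3]=C('C')+1=6+1=7
L[4]='a': occ=1, LF[4]=C('a')+1=12+1=13
L[5]='B': occ=0, LF[5]=C('B')+0=3+0=3
L[6]='A': occ=0, LF[6]=C('A')+0=1+0=1
L[7]='c': occ=0, LF[7]=C('c')+0=19+0=19
L[8]='D': occ=0, LF[8]=C('D')+0=10+0=10
L[9]='a': occ=2, LF[9]=C('a')+2=12+2=14
L[10]='A': occ=1, LF[10]=C('A')+1=1+1=2
L[11]='B': occ=1, LF[11]=C('B')+1=3+1=4
L[12]='C': occ=2, LF[12]=C('C')+2=6+2=8
L[13]='c': occ=1, LF[13]=C('c')+1=19+1=20
L[14]='B': occ=2, LF[14]=C('B')+2=3+2=5
L[15]='c': occ=2, LF[15]=C('c')+2=19+2=21
L[16]='$': occ=0, LF[16]=C('$')+0=0+0=0
L[17]='D': occ=1, LF[17]=C('D')+1=10+1=11
L[18]='b': occ=0, LF[18]=C('b')+0=16+0=16
L[19]='b': occ=1, LF[19]=C('b')+1=16+1=17
L[20]='b': occ=2, LF[20]=C('b')+2=16+2=18
L[21]='C': occ=3, LF[21]=C('C')+3=6+3=9
L[22]='a': occ=3, LF[22]=C('a')+3=12+3=15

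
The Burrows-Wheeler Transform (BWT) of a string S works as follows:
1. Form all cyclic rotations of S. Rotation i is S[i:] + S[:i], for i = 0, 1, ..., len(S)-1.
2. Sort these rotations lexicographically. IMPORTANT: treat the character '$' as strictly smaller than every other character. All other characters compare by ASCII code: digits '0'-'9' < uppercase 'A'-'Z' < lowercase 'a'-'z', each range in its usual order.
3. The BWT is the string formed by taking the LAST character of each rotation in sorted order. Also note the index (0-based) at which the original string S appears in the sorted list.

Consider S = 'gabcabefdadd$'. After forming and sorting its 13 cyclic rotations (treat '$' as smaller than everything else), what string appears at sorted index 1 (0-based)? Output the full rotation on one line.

Answer: abcabefdadd$g

Derivation:
All 13 rotations (rotation i = S[i:]+S[:i]):
  rot[0] = gabcabefdadd$
  rot[1] = abcabefdadd$g
  rot[2] = bcabefdadd$ga
  rot[3] = cabefdadd$gab
  rot[4] = abefdadd$gabc
  rot[5] = befdadd$gabca
  rot[6] = efdadd$gabcab
  rot[7] = fdadd$gabcabe
  rot[8] = dadd$gabcabef
  rot[9] = add$gabcabefd
  rot[10] = dd$gabcabefda
  rot[11] = d$gabcabefdad
  rot[12] = $gabcabefdadd
Sorted (with $ < everything):
  sorted[0] = $gabcabefdadd
  sorted[1] = abcabefdadd$g
  sorted[2] = abefdadd$gabc
  sorted[3] = add$gabcabefd
  sorted[4] = bcabefdadd$ga
  sorted[5] = befdadd$gabca
  sorted[6] = cabefdadd$gab
  sorted[7] = d$gabcabefdad
  sorted[8] = dadd$gabcabef
  sorted[9] = dd$gabcabefda
  sorted[10] = efdadd$gabcab
  sorted[11] = fdadd$gabcabe
  sorted[12] = gabcabefdadd$
sorted[1] = abcabefdadd$g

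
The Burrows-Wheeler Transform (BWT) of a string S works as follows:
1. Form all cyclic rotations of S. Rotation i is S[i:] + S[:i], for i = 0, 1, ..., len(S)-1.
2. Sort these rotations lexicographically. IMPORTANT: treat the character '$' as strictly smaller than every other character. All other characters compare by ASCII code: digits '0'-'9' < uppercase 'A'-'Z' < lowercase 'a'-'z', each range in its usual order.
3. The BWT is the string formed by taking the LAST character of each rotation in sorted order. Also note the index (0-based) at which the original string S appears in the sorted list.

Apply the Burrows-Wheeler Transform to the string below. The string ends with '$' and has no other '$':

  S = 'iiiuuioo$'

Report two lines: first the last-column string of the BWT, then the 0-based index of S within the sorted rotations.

Answer: o$iuioiui
1

Derivation:
All 9 rotations (rotation i = S[i:]+S[:i]):
  rot[0] = iiiuuioo$
  rot[1] = iiuuioo$i
  rot[2] = iuuioo$ii
  rot[3] = uuioo$iii
  rot[4] = uioo$iiiu
  rot[5] = ioo$iiiuu
  rot[6] = oo$iiiuui
  rot[7] = o$iiiuuio
  rot[8] = $iiiuuioo
Sorted (with $ < everything):
  sorted[0] = $iiiuuioo  (last char: 'o')
  sorted[1] = iiiuuioo$  (last char: '$')
  sorted[2] = iiuuioo$i  (last char: 'i')
  sorted[3] = ioo$iiiuu  (last char: 'u')
  sorted[4] = iuuioo$ii  (last char: 'i')
  sorted[5] = o$iiiuuio  (last char: 'o')
  sorted[6] = oo$iiiuui  (last char: 'i')
  sorted[7] = uioo$iiiu  (last char: 'u')
  sorted[8] = uuioo$iii  (last char: 'i')
Last column: o$iuioiui
Original string S is at sorted index 1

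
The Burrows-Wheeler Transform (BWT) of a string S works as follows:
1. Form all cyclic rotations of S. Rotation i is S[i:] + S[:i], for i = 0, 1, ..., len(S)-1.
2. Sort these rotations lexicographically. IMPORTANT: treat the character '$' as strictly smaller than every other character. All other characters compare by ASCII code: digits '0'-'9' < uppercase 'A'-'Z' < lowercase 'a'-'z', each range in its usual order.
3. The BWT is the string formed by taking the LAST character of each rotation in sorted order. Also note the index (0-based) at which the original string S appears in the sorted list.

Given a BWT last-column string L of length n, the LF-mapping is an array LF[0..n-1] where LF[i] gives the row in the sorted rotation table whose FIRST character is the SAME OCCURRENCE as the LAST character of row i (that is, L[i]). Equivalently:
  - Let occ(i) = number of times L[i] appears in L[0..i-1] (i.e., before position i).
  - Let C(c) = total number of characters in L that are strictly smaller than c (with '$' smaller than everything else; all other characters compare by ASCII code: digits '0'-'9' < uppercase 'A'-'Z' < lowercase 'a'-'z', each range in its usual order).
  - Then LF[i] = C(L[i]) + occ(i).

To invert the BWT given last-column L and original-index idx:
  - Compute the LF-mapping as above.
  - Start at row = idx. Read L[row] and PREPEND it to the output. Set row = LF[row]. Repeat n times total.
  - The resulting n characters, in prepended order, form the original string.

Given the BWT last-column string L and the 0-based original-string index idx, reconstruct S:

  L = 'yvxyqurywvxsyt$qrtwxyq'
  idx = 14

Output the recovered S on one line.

LF mapping: 17 10 14 18 1 9 4 19 12 11 15 6 20 7 0 2 5 8 13 16 21 3
Walk LF starting at row 14, prepending L[row]:
  step 1: row=14, L[14]='$', prepend. Next row=LF[14]=0
  step 2: row=0, L[0]='y', prepend. Next row=LF[0]=17
  step 3: row=17, L[17]='t', prepend. Next row=LF[17]=8
  step 4: row=8, L[8]='w', prepend. Next row=LF[8]=12
  step 5: row=12, L[12]='y', prepend. Next row=LF[12]=20
  step 6: row=20, L[20]='y', prepend. Next row=LF[20]=21
  step 7: row=21, L[21]='q', prepend. Next row=LF[21]=3
  step 8: row=3, L[3]='y', prepend. Next row=LF[3]=18
  step 9: row=18, L[18]='w', prepend. Next row=LF[18]=13
  step 10: row=13, L[13]='t', prepend. Next row=LF[13]=7
  step 11: row=7, L[7]='y', prepend. Next row=LF[7]=19
  step 12: row=19, L[19]='x', prepend. Next row=LF[19]=16
  step 13: row=16, L[16]='r', prepend. Next row=LF[16]=5
  step 14: row=5, L[5]='u', prepend. Next row=LF[5]=9
  step 15: row=9, L[9]='v', prepend. Next row=LF[9]=11
  step 16: row=11, L[11]='s', prepend. Next row=LF[11]=6
  step 17: row=6, L[6]='r', prepend. Next row=LF[6]=4
  step 18: row=4, L[4]='q', prepend. Next row=LF[4]=1
  step 19: row=1, L[1]='v', prepend. Next row=LF[1]=10
  step 20: row=10, L[10]='x', prepend. Next row=LF[10]=15
  step 21: row=15, L[15]='q', prepend. Next row=LF[15]=2
  step 22: row=2, L[2]='x', prepend. Next row=LF[2]=14
Reversed output: xqxvqrsvurxytwyqyywty$

Answer: xqxvqrsvurxytwyqyywty$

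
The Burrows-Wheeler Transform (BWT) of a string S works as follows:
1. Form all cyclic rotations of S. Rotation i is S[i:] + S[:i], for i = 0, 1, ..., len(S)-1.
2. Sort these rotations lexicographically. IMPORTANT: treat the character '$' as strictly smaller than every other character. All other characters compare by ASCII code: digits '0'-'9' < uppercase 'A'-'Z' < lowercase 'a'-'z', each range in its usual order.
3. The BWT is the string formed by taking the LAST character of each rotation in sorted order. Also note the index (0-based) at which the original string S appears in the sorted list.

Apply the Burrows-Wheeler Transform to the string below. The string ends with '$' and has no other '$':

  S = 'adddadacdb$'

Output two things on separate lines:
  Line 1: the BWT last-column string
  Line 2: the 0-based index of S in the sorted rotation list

Answer: bdd$daadcda
3

Derivation:
All 11 rotations (rotation i = S[i:]+S[:i]):
  rot[0] = adddadacdb$
  rot[1] = dddadacdb$a
  rot[2] = ddadacdb$ad
  rot[3] = dadacdb$add
  rot[4] = adacdb$addd
  rot[5] = dacdb$addda
  rot[6] = acdb$adddad
  rot[7] = cdb$adddada
  rot[8] = db$adddadac
  rot[9] = b$adddadacd
  rot[10] = $adddadacdb
Sorted (with $ < everything):
  sorted[0] = $adddadacdb  (last char: 'b')
  sorted[1] = acdb$adddad  (last char: 'd')
  sorted[2] = adacdb$addd  (last char: 'd')
  sorted[3] = adddadacdb$  (last char: '$')
  sorted[4] = b$adddadacd  (last char: 'd')
  sorted[5] = cdb$adddada  (last char: 'a')
  sorted[6] = dacdb$addda  (last char: 'a')
  sorted[7] = dadacdb$add  (last char: 'd')
  sorted[8] = db$adddadac  (last char: 'c')
  sorted[9] = ddadacdb$ad  (last char: 'd')
  sorted[10] = dddadacdb$a  (last char: 'a')
Last column: bdd$daadcda
Original string S is at sorted index 3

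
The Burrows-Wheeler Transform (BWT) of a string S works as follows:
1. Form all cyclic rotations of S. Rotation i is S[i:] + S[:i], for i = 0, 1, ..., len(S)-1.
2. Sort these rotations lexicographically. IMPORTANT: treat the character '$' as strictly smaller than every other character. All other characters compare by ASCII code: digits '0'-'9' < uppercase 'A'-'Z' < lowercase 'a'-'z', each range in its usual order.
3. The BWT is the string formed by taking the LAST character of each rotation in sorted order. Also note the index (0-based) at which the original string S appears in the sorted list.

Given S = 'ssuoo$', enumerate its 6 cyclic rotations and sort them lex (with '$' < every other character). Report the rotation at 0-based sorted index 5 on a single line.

Answer: uoo$ss

Derivation:
All 6 rotations (rotation i = S[i:]+S[:i]):
  rot[0] = ssuoo$
  rot[1] = suoo$s
  rot[2] = uoo$ss
  rot[3] = oo$ssu
  rot[4] = o$ssuo
  rot[5] = $ssuoo
Sorted (with $ < everything):
  sorted[0] = $ssuoo
  sorted[1] = o$ssuo
  sorted[2] = oo$ssu
  sorted[3] = ssuoo$
  sorted[4] = suoo$s
  sorted[5] = uoo$ss
sorted[5] = uoo$ss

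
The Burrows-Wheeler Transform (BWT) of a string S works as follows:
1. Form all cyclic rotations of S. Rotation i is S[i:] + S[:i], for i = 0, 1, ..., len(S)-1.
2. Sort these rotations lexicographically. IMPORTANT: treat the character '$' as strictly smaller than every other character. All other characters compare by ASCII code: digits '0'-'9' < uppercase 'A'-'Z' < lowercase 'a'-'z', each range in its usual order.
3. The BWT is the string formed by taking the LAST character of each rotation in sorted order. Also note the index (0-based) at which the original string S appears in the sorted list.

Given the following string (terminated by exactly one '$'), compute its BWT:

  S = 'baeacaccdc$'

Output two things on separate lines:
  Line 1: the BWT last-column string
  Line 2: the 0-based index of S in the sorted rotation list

Answer: cecb$daacca
4

Derivation:
All 11 rotations (rotation i = S[i:]+S[:i]):
  rot[0] = baeacaccdc$
  rot[1] = aeacaccdc$b
  rot[2] = eacaccdc$ba
  rot[3] = acaccdc$bae
  rot[4] = caccdc$baea
  rot[5] = accdc$baeac
  rot[6] = ccdc$baeaca
  rot[7] = cdc$baeacac
  rot[8] = dc$baeacacc
  rot[9] = c$baeacaccd
  rot[10] = $baeacaccdc
Sorted (with $ < everything):
  sorted[0] = $baeacaccdc  (last char: 'c')
  sorted[1] = acaccdc$bae  (last char: 'e')
  sorted[2] = accdc$baeac  (last char: 'c')
  sorted[3] = aeacaccdc$b  (last char: 'b')
  sorted[4] = baeacaccdc$  (last char: '$')
  sorted[5] = c$baeacaccd  (last char: 'd')
  sorted[6] = caccdc$baea  (last char: 'a')
  sorted[7] = ccdc$baeaca  (last char: 'a')
  sorted[8] = cdc$baeacac  (last char: 'c')
  sorted[9] = dc$baeacacc  (last char: 'c')
  sorted[10] = eacaccdc$ba  (last char: 'a')
Last column: cecb$daacca
Original string S is at sorted index 4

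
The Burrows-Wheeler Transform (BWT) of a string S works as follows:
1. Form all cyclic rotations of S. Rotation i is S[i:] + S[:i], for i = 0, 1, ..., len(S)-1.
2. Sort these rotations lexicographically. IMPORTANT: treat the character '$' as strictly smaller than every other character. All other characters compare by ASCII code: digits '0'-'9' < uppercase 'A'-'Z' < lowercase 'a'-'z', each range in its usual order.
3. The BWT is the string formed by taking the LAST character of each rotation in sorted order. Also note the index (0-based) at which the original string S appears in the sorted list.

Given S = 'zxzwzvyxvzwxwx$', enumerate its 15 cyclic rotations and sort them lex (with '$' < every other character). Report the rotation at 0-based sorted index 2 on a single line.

Answer: vzwxwx$zxzwzvyx

Derivation:
All 15 rotations (rotation i = S[i:]+S[:i]):
  rot[0] = zxzwzvyxvzwxwx$
  rot[1] = xzwzvyxvzwxwx$z
  rot[2] = zwzvyxvzwxwx$zx
  rot[3] = wzvyxvzwxwx$zxz
  rot[4] = zvyxvzwxwx$zxzw
  rot[5] = vyxvzwxwx$zxzwz
  rot[6] = yxvzwxwx$zxzwzv
  rot[7] = xvzwxwx$zxzwzvy
  rot[8] = vzwxwx$zxzwzvyx
  rot[9] = zwxwx$zxzwzvyxv
  rot[10] = wxwx$zxzwzvyxvz
  rot[11] = xwx$zxzwzvyxvzw
  rot[12] = wx$zxzwzvyxvzwx
  rot[13] = x$zxzwzvyxvzwxw
  rot[14] = $zxzwzvyxvzwxwx
Sorted (with $ < everything):
  sorted[0] = $zxzwzvyxvzwxwx
  sorted[1] = vyxvzwxwx$zxzwz
  sorted[2] = vzwxwx$zxzwzvyx
  sorted[3] = wx$zxzwzvyxvzwx
  sorted[4] = wxwx$zxzwzvyxvz
  sorted[5] = wzvyxvzwxwx$zxz
  sorted[6] = x$zxzwzvyxvzwxw
  sorted[7] = xvzwxwx$zxzwzvy
  sorted[8] = xwx$zxzwzvyxvzw
  sorted[9] = xzwzvyxvzwxwx$z
  sorted[10] = yxvzwxwx$zxzwzv
  sorted[11] = zvyxvzwxwx$zxzw
  sorted[12] = zwxwx$zxzwzvyxv
  sorted[13] = zwzvyxvzwxwx$zx
  sorted[14] = zxzwzvyxvzwxwx$
sorted[2] = vzwxwx$zxzwzvyx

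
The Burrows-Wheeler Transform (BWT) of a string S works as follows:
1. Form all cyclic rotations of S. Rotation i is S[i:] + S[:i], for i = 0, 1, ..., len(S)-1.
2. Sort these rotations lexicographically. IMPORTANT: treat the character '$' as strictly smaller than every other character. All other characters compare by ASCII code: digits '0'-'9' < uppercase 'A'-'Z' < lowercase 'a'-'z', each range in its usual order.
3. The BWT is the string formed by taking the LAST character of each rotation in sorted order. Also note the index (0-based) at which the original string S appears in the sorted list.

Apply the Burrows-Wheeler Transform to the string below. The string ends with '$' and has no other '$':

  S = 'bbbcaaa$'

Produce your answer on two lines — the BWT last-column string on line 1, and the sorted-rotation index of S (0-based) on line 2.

Answer: aaac$bbb
4

Derivation:
All 8 rotations (rotation i = S[i:]+S[:i]):
  rot[0] = bbbcaaa$
  rot[1] = bbcaaa$b
  rot[2] = bcaaa$bb
  rot[3] = caaa$bbb
  rot[4] = aaa$bbbc
  rot[5] = aa$bbbca
  rot[6] = a$bbbcaa
  rot[7] = $bbbcaaa
Sorted (with $ < everything):
  sorted[0] = $bbbcaaa  (last char: 'a')
  sorted[1] = a$bbbcaa  (last char: 'a')
  sorted[2] = aa$bbbca  (last char: 'a')
  sorted[3] = aaa$bbbc  (last char: 'c')
  sorted[4] = bbbcaaa$  (last char: '$')
  sorted[5] = bbcaaa$b  (last char: 'b')
  sorted[6] = bcaaa$bb  (last char: 'b')
  sorted[7] = caaa$bbb  (last char: 'b')
Last column: aaac$bbb
Original string S is at sorted index 4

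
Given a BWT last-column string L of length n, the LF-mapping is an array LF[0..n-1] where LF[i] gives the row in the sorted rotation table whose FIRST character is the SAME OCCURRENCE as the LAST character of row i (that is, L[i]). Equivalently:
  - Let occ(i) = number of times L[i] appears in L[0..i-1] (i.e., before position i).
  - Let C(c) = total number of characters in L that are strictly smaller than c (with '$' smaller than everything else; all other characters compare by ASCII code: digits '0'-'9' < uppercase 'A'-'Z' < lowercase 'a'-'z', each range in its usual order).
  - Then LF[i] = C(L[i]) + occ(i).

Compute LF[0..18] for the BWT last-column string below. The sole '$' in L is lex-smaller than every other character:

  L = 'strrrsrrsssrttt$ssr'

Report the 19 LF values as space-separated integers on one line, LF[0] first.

Answer: 8 15 1 2 3 9 4 5 10 11 12 6 16 17 18 0 13 14 7

Derivation:
Char counts: '$':1, 'r':7, 's':7, 't':4
C (first-col start): C('$')=0, C('r')=1, C('s')=8, C('t')=15
L[0]='s': occ=0, LF[0]=C('s')+0=8+0=8
L[1]='t': occ=0, LF[1]=C('t')+0=15+0=15
L[2]='r': occ=0, LF[2]=C('r')+0=1+0=1
L[3]='r': occ=1, LF[3]=C('r')+1=1+1=2
L[4]='r': occ=2, LF[4]=C('r')+2=1+2=3
L[5]='s': occ=1, LF[5]=C('s')+1=8+1=9
L[6]='r': occ=3, LF[6]=C('r')+3=1+3=4
L[7]='r': occ=4, LF[7]=C('r')+4=1+4=5
L[8]='s': occ=2, LF[8]=C('s')+2=8+2=10
L[9]='s': occ=3, LF[9]=C('s')+3=8+3=11
L[10]='s': occ=4, LF[10]=C('s')+4=8+4=12
L[11]='r': occ=5, LF[11]=C('r')+5=1+5=6
L[12]='t': occ=1, LF[12]=C('t')+1=15+1=16
L[13]='t': occ=2, LF[13]=C('t')+2=15+2=17
L[14]='t': occ=3, LF[14]=C('t')+3=15+3=18
L[15]='$': occ=0, LF[15]=C('$')+0=0+0=0
L[16]='s': occ=5, LF[16]=C('s')+5=8+5=13
L[17]='s': occ=6, LF[17]=C('s')+6=8+6=14
L[18]='r': occ=6, LF[18]=C('r')+6=1+6=7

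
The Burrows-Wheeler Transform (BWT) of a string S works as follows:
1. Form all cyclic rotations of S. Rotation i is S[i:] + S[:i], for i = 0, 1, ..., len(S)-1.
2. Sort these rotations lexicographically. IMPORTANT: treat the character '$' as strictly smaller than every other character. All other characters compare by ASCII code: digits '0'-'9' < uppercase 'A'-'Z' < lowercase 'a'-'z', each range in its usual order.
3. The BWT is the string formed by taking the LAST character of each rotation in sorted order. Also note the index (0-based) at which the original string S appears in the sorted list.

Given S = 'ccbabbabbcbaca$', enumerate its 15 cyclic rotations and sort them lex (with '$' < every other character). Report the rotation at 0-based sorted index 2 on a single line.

All 15 rotations (rotation i = S[i:]+S[:i]):
  rot[0] = ccbabbabbcbaca$
  rot[1] = cbabbabbcbaca$c
  rot[2] = babbabbcbaca$cc
  rot[3] = abbabbcbaca$ccb
  rot[4] = bbabbcbaca$ccba
  rot[5] = babbcbaca$ccbab
  rot[6] = abbcbaca$ccbabb
  rot[7] = bbcbaca$ccbabba
  rot[8] = bcbaca$ccbabbab
  rot[9] = cbaca$ccbabbabb
  rot[10] = baca$ccbabbabbc
  rot[11] = aca$ccbabbabbcb
  rot[12] = ca$ccbabbabbcba
  rot[13] = a$ccbabbabbcbac
  rot[14] = $ccbabbabbcbaca
Sorted (with $ < everything):
  sorted[0] = $ccbabbabbcbaca
  sorted[1] = a$ccbabbabbcbac
  sorted[2] = abbabbcbaca$ccb
  sorted[3] = abbcbaca$ccbabb
  sorted[4] = aca$ccbabbabbcb
  sorted[5] = babbabbcbaca$cc
  sorted[6] = babbcbaca$ccbab
  sorted[7] = baca$ccbabbabbc
  sorted[8] = bbabbcbaca$ccba
  sorted[9] = bbcbaca$ccbabba
  sorted[10] = bcbaca$ccbabbab
  sorted[11] = ca$ccbabbabbcba
  sorted[12] = cbabbabbcbaca$c
  sorted[13] = cbaca$ccbabbabb
  sorted[14] = ccbabbabbcbaca$
sorted[2] = abbabbcbaca$ccb

Answer: abbabbcbaca$ccb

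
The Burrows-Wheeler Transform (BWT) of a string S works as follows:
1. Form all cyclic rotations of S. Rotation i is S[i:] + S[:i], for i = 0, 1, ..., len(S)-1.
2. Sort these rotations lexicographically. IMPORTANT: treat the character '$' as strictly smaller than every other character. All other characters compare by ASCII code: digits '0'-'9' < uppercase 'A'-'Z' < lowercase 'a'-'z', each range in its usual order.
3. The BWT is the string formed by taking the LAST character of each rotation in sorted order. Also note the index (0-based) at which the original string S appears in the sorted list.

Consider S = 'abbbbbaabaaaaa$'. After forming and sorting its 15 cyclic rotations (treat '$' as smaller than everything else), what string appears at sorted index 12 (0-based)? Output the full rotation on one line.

Answer: bbbaabaaaaa$abb

Derivation:
All 15 rotations (rotation i = S[i:]+S[:i]):
  rot[0] = abbbbbaabaaaaa$
  rot[1] = bbbbbaabaaaaa$a
  rot[2] = bbbbaabaaaaa$ab
  rot[3] = bbbaabaaaaa$abb
  rot[4] = bbaabaaaaa$abbb
  rot[5] = baabaaaaa$abbbb
  rot[6] = aabaaaaa$abbbbb
  rot[7] = abaaaaa$abbbbba
  rot[8] = baaaaa$abbbbbaa
  rot[9] = aaaaa$abbbbbaab
  rot[10] = aaaa$abbbbbaaba
  rot[11] = aaa$abbbbbaabaa
  rot[12] = aa$abbbbbaabaaa
  rot[13] = a$abbbbbaabaaaa
  rot[14] = $abbbbbaabaaaaa
Sorted (with $ < everything):
  sorted[0] = $abbbbbaabaaaaa
  sorted[1] = a$abbbbbaabaaaa
  sorted[2] = aa$abbbbbaabaaa
  sorted[3] = aaa$abbbbbaabaa
  sorted[4] = aaaa$abbbbbaaba
  sorted[5] = aaaaa$abbbbbaab
  sorted[6] = aabaaaaa$abbbbb
  sorted[7] = abaaaaa$abbbbba
  sorted[8] = abbbbbaabaaaaa$
  sorted[9] = baaaaa$abbbbbaa
  sorted[10] = baabaaaaa$abbbb
  sorted[11] = bbaabaaaaa$abbb
  sorted[12] = bbbaabaaaaa$abb
  sorted[13] = bbbbaabaaaaa$ab
  sorted[14] = bbbbbaabaaaaa$a
sorted[12] = bbbaabaaaaa$abb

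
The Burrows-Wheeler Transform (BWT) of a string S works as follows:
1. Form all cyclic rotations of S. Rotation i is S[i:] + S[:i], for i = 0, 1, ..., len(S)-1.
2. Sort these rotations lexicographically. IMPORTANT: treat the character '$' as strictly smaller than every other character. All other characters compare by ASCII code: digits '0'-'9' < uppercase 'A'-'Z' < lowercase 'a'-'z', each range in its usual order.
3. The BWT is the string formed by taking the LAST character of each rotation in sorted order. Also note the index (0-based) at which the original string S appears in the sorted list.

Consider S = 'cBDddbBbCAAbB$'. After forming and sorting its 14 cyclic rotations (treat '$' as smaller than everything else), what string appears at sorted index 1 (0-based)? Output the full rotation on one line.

All 14 rotations (rotation i = S[i:]+S[:i]):
  rot[0] = cBDddbBbCAAbB$
  rot[1] = BDddbBbCAAbB$c
  rot[2] = DddbBbCAAbB$cB
  rot[3] = ddbBbCAAbB$cBD
  rot[4] = dbBbCAAbB$cBDd
  rot[5] = bBbCAAbB$cBDdd
  rot[6] = BbCAAbB$cBDddb
  rot[7] = bCAAbB$cBDddbB
  rot[8] = CAAbB$cBDddbBb
  rot[9] = AAbB$cBDddbBbC
  rot[10] = AbB$cBDddbBbCA
  rot[11] = bB$cBDddbBbCAA
  rot[12] = B$cBDddbBbCAAb
  rot[13] = $cBDddbBbCAAbB
Sorted (with $ < everything):
  sorted[0] = $cBDddbBbCAAbB
  sorted[1] = AAbB$cBDddbBbC
  sorted[2] = AbB$cBDddbBbCA
  sorted[3] = B$cBDddbBbCAAb
  sorted[4] = BDddbBbCAAbB$c
  sorted[5] = BbCAAbB$cBDddb
  sorted[6] = CAAbB$cBDddbBb
  sorted[7] = DddbBbCAAbB$cB
  sorted[8] = bB$cBDddbBbCAA
  sorted[9] = bBbCAAbB$cBDdd
  sorted[10] = bCAAbB$cBDddbB
  sorted[11] = cBDddbBbCAAbB$
  sorted[12] = dbBbCAAbB$cBDd
  sorted[13] = ddbBbCAAbB$cBD
sorted[1] = AAbB$cBDddbBbC

Answer: AAbB$cBDddbBbC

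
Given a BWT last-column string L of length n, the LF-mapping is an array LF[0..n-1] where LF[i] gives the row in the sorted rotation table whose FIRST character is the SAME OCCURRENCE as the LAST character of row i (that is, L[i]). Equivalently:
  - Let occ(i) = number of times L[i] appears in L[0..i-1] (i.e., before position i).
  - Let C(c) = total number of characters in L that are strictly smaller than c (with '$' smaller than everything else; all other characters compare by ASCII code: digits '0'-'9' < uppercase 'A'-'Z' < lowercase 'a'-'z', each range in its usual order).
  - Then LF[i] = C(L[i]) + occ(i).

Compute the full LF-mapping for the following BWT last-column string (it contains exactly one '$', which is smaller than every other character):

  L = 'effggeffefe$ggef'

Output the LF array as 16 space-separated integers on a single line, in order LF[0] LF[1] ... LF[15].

Answer: 1 6 7 12 13 2 8 9 3 10 4 0 14 15 5 11

Derivation:
Char counts: '$':1, 'e':5, 'f':6, 'g':4
C (first-col start): C('$')=0, C('e')=1, C('f')=6, C('g')=12
L[0]='e': occ=0, LF[0]=C('e')+0=1+0=1
L[1]='f': occ=0, LF[1]=C('f')+0=6+0=6
L[2]='f': occ=1, LF[2]=C('f')+1=6+1=7
L[3]='g': occ=0, LF[3]=C('g')+0=12+0=12
L[4]='g': occ=1, LF[4]=C('g')+1=12+1=13
L[5]='e': occ=1, LF[5]=C('e')+1=1+1=2
L[6]='f': occ=2, LF[6]=C('f')+2=6+2=8
L[7]='f': occ=3, LF[7]=C('f')+3=6+3=9
L[8]='e': occ=2, LF[8]=C('e')+2=1+2=3
L[9]='f': occ=4, LF[9]=C('f')+4=6+4=10
L[10]='e': occ=3, LF[10]=C('e')+3=1+3=4
L[11]='$': occ=0, LF[11]=C('$')+0=0+0=0
L[12]='g': occ=2, LF[12]=C('g')+2=12+2=14
L[13]='g': occ=3, LF[13]=C('g')+3=12+3=15
L[14]='e': occ=4, LF[14]=C('e')+4=1+4=5
L[15]='f': occ=5, LF[15]=C('f')+5=6+5=11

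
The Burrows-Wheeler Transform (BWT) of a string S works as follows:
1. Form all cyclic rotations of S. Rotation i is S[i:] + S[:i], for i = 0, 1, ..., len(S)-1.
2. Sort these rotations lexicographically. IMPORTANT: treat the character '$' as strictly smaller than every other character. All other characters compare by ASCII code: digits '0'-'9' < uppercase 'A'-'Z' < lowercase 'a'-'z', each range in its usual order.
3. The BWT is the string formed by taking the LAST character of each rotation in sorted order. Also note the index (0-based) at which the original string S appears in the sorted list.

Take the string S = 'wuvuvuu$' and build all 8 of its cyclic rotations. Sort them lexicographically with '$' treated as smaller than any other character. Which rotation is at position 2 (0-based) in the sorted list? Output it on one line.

Answer: uu$wuvuv

Derivation:
All 8 rotations (rotation i = S[i:]+S[:i]):
  rot[0] = wuvuvuu$
  rot[1] = uvuvuu$w
  rot[2] = vuvuu$wu
  rot[3] = uvuu$wuv
  rot[4] = vuu$wuvu
  rot[5] = uu$wuvuv
  rot[6] = u$wuvuvu
  rot[7] = $wuvuvuu
Sorted (with $ < everything):
  sorted[0] = $wuvuvuu
  sorted[1] = u$wuvuvu
  sorted[2] = uu$wuvuv
  sorted[3] = uvuu$wuv
  sorted[4] = uvuvuu$w
  sorted[5] = vuu$wuvu
  sorted[6] = vuvuu$wu
  sorted[7] = wuvuvuu$
sorted[2] = uu$wuvuv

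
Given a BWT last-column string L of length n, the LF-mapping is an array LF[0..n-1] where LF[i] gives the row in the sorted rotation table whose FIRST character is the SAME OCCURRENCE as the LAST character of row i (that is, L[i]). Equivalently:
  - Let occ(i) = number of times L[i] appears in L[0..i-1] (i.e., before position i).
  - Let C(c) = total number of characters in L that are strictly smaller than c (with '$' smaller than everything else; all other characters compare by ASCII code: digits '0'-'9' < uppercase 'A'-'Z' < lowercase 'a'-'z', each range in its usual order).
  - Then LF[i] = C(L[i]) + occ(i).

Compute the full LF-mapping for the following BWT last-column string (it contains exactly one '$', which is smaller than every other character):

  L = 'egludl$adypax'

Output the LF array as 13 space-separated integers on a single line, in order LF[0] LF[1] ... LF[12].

Char counts: '$':1, 'a':2, 'd':2, 'e':1, 'g':1, 'l':2, 'p':1, 'u':1, 'x':1, 'y':1
C (first-col start): C('$')=0, C('a')=1, C('d')=3, C('e')=5, C('g')=6, C('l')=7, C('p')=9, C('u')=10, C('x')=11, C('y')=12
L[0]='e': occ=0, LF[0]=C('e')+0=5+0=5
L[1]='g': occ=0, LF[1]=C('g')+0=6+0=6
L[2]='l': occ=0, LF[2]=C('l')+0=7+0=7
L[3]='u': occ=0, LF[3]=C('u')+0=10+0=10
L[4]='d': occ=0, LF[4]=C('d')+0=3+0=3
L[5]='l': occ=1, LF[5]=C('l')+1=7+1=8
L[6]='$': occ=0, LF[6]=C('$')+0=0+0=0
L[7]='a': occ=0, LF[7]=C('a')+0=1+0=1
L[8]='d': occ=1, LF[8]=C('d')+1=3+1=4
L[9]='y': occ=0, LF[9]=C('y')+0=12+0=12
L[10]='p': occ=0, LF[10]=C('p')+0=9+0=9
L[11]='a': occ=1, LF[11]=C('a')+1=1+1=2
L[12]='x': occ=0, LF[12]=C('x')+0=11+0=11

Answer: 5 6 7 10 3 8 0 1 4 12 9 2 11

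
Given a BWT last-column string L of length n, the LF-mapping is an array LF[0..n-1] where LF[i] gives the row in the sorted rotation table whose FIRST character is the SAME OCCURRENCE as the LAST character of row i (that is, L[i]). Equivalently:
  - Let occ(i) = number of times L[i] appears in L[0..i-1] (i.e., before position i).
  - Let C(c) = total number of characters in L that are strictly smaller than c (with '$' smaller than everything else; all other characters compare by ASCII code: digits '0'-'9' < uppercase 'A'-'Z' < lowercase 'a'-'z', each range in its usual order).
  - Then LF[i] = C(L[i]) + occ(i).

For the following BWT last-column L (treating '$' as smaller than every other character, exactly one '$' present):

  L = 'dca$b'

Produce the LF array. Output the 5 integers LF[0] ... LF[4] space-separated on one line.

Char counts: '$':1, 'a':1, 'b':1, 'c':1, 'd':1
C (first-col start): C('$')=0, C('a')=1, C('b')=2, C('c')=3, C('d')=4
L[0]='d': occ=0, LF[0]=C('d')+0=4+0=4
L[1]='c': occ=0, LF[1]=C('c')+0=3+0=3
L[2]='a': occ=0, LF[2]=C('a')+0=1+0=1
L[3]='$': occ=0, LF[3]=C('$')+0=0+0=0
L[4]='b': occ=0, LF[4]=C('b')+0=2+0=2

Answer: 4 3 1 0 2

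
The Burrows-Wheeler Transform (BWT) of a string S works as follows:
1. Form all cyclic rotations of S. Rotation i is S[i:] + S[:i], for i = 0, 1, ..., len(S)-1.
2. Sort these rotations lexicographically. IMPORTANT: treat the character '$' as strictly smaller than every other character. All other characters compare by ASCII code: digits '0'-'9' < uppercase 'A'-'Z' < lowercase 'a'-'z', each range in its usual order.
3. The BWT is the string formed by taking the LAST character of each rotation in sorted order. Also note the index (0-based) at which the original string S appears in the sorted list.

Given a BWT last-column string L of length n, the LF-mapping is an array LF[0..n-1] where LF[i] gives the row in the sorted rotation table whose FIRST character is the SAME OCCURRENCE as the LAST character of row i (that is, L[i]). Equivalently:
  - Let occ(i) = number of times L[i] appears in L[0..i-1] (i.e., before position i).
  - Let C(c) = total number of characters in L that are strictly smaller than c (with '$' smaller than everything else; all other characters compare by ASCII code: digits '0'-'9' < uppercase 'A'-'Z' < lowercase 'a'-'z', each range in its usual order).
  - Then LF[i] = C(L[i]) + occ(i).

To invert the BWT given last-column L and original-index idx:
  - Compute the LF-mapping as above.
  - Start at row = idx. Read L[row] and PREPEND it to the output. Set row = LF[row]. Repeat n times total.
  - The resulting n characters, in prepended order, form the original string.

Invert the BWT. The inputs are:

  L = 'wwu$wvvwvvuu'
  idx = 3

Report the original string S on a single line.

LF mapping: 8 9 1 0 10 4 5 11 6 7 2 3
Walk LF starting at row 3, prepending L[row]:
  step 1: row=3, L[3]='$', prepend. Next row=LF[3]=0
  step 2: row=0, L[0]='w', prepend. Next row=LF[0]=8
  step 3: row=8, L[8]='v', prepend. Next row=LF[8]=6
  step 4: row=6, L[6]='v', prepend. Next row=LF[6]=5
  step 5: row=5, L[5]='v', prepend. Next row=LF[5]=4
  step 6: row=4, L[4]='w', prepend. Next row=LF[4]=10
  step 7: row=10, L[10]='u', prepend. Next row=LF[10]=2
  step 8: row=2, L[2]='u', prepend. Next row=LF[2]=1
  step 9: row=1, L[1]='w', prepend. Next row=LF[1]=9
  step 10: row=9, L[9]='v', prepend. Next row=LF[9]=7
  step 11: row=7, L[7]='w', prepend. Next row=LF[7]=11
  step 12: row=11, L[11]='u', prepend. Next row=LF[11]=3
Reversed output: uwvwuuwvvvw$

Answer: uwvwuuwvvvw$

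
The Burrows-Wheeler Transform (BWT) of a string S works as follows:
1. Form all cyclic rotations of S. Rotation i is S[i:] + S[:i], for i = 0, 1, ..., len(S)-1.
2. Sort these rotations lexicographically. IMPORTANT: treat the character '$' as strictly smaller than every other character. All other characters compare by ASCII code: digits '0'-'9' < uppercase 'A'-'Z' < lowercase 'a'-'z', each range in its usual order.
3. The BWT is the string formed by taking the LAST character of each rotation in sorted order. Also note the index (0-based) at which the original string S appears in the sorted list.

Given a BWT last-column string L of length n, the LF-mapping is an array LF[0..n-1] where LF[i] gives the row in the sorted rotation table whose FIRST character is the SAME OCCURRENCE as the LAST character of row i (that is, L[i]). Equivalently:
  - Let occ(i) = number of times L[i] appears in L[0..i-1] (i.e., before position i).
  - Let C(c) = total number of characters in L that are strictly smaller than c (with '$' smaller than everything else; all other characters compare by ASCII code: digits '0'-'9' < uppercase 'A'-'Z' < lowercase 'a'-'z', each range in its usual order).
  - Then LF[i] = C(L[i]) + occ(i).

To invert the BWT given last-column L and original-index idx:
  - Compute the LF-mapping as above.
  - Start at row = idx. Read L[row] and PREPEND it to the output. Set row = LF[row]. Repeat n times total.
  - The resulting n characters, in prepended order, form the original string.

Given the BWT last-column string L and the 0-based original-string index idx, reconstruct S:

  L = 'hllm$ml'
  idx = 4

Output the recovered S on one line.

Answer: lmmllh$

Derivation:
LF mapping: 1 2 3 5 0 6 4
Walk LF starting at row 4, prepending L[row]:
  step 1: row=4, L[4]='$', prepend. Next row=LF[4]=0
  step 2: row=0, L[0]='h', prepend. Next row=LF[0]=1
  step 3: row=1, L[1]='l', prepend. Next row=LF[1]=2
  step 4: row=2, L[2]='l', prepend. Next row=LF[2]=3
  step 5: row=3, L[3]='m', prepend. Next row=LF[3]=5
  step 6: row=5, L[5]='m', prepend. Next row=LF[5]=6
  step 7: row=6, L[6]='l', prepend. Next row=LF[6]=4
Reversed output: lmmllh$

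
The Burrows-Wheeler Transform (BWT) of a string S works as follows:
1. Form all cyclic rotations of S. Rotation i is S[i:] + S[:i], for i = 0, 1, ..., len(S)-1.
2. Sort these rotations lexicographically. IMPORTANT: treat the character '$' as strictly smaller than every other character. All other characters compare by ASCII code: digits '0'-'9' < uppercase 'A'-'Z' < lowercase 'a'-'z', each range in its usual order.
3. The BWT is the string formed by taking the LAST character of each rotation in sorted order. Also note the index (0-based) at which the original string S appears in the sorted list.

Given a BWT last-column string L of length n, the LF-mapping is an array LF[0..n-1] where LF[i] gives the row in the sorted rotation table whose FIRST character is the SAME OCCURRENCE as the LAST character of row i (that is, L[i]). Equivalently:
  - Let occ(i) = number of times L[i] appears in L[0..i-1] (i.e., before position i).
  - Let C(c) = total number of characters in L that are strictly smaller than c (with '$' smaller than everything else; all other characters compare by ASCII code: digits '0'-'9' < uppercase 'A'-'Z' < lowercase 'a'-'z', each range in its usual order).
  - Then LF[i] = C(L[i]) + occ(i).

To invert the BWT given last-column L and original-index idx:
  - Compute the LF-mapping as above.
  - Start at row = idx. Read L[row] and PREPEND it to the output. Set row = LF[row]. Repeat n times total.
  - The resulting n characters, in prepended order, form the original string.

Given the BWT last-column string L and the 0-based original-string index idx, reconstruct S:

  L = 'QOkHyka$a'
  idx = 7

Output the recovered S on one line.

Answer: kayakOHQ$

Derivation:
LF mapping: 3 2 6 1 8 7 4 0 5
Walk LF starting at row 7, prepending L[row]:
  step 1: row=7, L[7]='$', prepend. Next row=LF[7]=0
  step 2: row=0, L[0]='Q', prepend. Next row=LF[0]=3
  step 3: row=3, L[3]='H', prepend. Next row=LF[3]=1
  step 4: row=1, L[1]='O', prepend. Next row=LF[1]=2
  step 5: row=2, L[2]='k', prepend. Next row=LF[2]=6
  step 6: row=6, L[6]='a', prepend. Next row=LF[6]=4
  step 7: row=4, L[4]='y', prepend. Next row=LF[4]=8
  step 8: row=8, L[8]='a', prepend. Next row=LF[8]=5
  step 9: row=5, L[5]='k', prepend. Next row=LF[5]=7
Reversed output: kayakOHQ$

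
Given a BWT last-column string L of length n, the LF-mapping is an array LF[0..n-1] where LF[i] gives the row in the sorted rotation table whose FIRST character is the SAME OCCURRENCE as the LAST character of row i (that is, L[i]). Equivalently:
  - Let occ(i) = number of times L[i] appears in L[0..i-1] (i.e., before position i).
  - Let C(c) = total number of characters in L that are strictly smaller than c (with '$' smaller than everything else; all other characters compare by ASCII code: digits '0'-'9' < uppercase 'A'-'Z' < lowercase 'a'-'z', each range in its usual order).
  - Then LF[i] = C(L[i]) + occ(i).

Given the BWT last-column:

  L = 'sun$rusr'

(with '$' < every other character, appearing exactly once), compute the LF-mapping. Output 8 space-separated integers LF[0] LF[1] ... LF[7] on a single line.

Answer: 4 6 1 0 2 7 5 3

Derivation:
Char counts: '$':1, 'n':1, 'r':2, 's':2, 'u':2
C (first-col start): C('$')=0, C('n')=1, C('r')=2, C('s')=4, C('u')=6
L[0]='s': occ=0, LF[0]=C('s')+0=4+0=4
L[1]='u': occ=0, LF[1]=C('u')+0=6+0=6
L[2]='n': occ=0, LF[2]=C('n')+0=1+0=1
L[3]='$': occ=0, LF[3]=C('$')+0=0+0=0
L[4]='r': occ=0, LF[4]=C('r')+0=2+0=2
L[5]='u': occ=1, LF[5]=C('u')+1=6+1=7
L[6]='s': occ=1, LF[6]=C('s')+1=4+1=5
L[7]='r': occ=1, LF[7]=C('r')+1=2+1=3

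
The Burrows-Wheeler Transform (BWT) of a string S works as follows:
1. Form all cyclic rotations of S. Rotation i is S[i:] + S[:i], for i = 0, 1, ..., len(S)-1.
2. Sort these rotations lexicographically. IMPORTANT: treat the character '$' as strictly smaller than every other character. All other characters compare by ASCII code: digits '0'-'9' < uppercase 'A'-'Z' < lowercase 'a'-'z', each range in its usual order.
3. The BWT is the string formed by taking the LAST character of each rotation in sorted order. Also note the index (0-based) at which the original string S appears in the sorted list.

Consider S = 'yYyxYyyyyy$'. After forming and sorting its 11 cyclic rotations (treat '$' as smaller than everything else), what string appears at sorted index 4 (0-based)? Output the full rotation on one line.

Answer: y$yYyxYyyyy

Derivation:
All 11 rotations (rotation i = S[i:]+S[:i]):
  rot[0] = yYyxYyyyyy$
  rot[1] = YyxYyyyyy$y
  rot[2] = yxYyyyyy$yY
  rot[3] = xYyyyyy$yYy
  rot[4] = Yyyyyy$yYyx
  rot[5] = yyyyy$yYyxY
  rot[6] = yyyy$yYyxYy
  rot[7] = yyy$yYyxYyy
  rot[8] = yy$yYyxYyyy
  rot[9] = y$yYyxYyyyy
  rot[10] = $yYyxYyyyyy
Sorted (with $ < everything):
  sorted[0] = $yYyxYyyyyy
  sorted[1] = YyxYyyyyy$y
  sorted[2] = Yyyyyy$yYyx
  sorted[3] = xYyyyyy$yYy
  sorted[4] = y$yYyxYyyyy
  sorted[5] = yYyxYyyyyy$
  sorted[6] = yxYyyyyy$yY
  sorted[7] = yy$yYyxYyyy
  sorted[8] = yyy$yYyxYyy
  sorted[9] = yyyy$yYyxYy
  sorted[10] = yyyyy$yYyxY
sorted[4] = y$yYyxYyyyy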